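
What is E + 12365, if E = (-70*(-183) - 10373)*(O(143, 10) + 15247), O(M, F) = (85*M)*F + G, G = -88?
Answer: 333172198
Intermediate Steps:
O(M, F) = -88 + 85*F*M (O(M, F) = (85*M)*F - 88 = 85*F*M - 88 = -88 + 85*F*M)
E = 333159833 (E = (-70*(-183) - 10373)*((-88 + 85*10*143) + 15247) = (12810 - 10373)*((-88 + 121550) + 15247) = 2437*(121462 + 15247) = 2437*136709 = 333159833)
E + 12365 = 333159833 + 12365 = 333172198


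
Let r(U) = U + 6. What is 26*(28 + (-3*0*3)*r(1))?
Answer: 728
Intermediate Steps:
r(U) = 6 + U
26*(28 + (-3*0*3)*r(1)) = 26*(28 + (-3*0*3)*(6 + 1)) = 26*(28 + (0*3)*7) = 26*(28 + 0*7) = 26*(28 + 0) = 26*28 = 728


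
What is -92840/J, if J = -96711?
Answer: 92840/96711 ≈ 0.95997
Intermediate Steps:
-92840/J = -92840/(-96711) = -92840*(-1/96711) = 92840/96711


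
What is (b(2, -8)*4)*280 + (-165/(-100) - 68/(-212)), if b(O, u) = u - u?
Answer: 2089/1060 ≈ 1.9708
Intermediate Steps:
b(O, u) = 0
(b(2, -8)*4)*280 + (-165/(-100) - 68/(-212)) = (0*4)*280 + (-165/(-100) - 68/(-212)) = 0*280 + (-165*(-1/100) - 68*(-1/212)) = 0 + (33/20 + 17/53) = 0 + 2089/1060 = 2089/1060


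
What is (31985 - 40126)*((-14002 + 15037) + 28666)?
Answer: -241795841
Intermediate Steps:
(31985 - 40126)*((-14002 + 15037) + 28666) = -8141*(1035 + 28666) = -8141*29701 = -241795841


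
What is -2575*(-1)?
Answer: 2575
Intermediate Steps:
-2575*(-1) = -103*(-25) = 2575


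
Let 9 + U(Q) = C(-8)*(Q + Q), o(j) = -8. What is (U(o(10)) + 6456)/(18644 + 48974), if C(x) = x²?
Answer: 5423/67618 ≈ 0.080201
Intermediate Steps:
U(Q) = -9 + 128*Q (U(Q) = -9 + (-8)²*(Q + Q) = -9 + 64*(2*Q) = -9 + 128*Q)
(U(o(10)) + 6456)/(18644 + 48974) = ((-9 + 128*(-8)) + 6456)/(18644 + 48974) = ((-9 - 1024) + 6456)/67618 = (-1033 + 6456)*(1/67618) = 5423*(1/67618) = 5423/67618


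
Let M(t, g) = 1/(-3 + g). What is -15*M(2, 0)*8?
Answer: 40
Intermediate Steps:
-15*M(2, 0)*8 = -15/(-3 + 0)*8 = -15/(-3)*8 = -15*(-1/3)*8 = 5*8 = 40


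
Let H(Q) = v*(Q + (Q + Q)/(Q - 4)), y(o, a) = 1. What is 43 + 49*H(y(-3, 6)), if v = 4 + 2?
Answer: 141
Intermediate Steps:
v = 6
H(Q) = 6*Q + 12*Q/(-4 + Q) (H(Q) = 6*(Q + (Q + Q)/(Q - 4)) = 6*(Q + (2*Q)/(-4 + Q)) = 6*(Q + 2*Q/(-4 + Q)) = 6*Q + 12*Q/(-4 + Q))
43 + 49*H(y(-3, 6)) = 43 + 49*(6*1*(-2 + 1)/(-4 + 1)) = 43 + 49*(6*1*(-1)/(-3)) = 43 + 49*(6*1*(-⅓)*(-1)) = 43 + 49*2 = 43 + 98 = 141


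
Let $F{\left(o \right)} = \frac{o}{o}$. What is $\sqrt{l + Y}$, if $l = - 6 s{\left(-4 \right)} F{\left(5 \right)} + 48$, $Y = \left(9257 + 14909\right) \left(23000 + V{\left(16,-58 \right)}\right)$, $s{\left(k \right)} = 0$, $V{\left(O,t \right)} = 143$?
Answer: $\sqrt{559273786} \approx 23649.0$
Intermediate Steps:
$Y = 559273738$ ($Y = \left(9257 + 14909\right) \left(23000 + 143\right) = 24166 \cdot 23143 = 559273738$)
$F{\left(o \right)} = 1$
$l = 48$ ($l = \left(-6\right) 0 \cdot 1 + 48 = 0 \cdot 1 + 48 = 0 + 48 = 48$)
$\sqrt{l + Y} = \sqrt{48 + 559273738} = \sqrt{559273786}$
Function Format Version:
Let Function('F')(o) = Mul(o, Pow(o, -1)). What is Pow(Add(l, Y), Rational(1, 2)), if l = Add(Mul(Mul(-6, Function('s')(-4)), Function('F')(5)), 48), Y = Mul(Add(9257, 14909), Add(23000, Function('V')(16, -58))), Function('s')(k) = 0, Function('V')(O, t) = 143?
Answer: Pow(559273786, Rational(1, 2)) ≈ 23649.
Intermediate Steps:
Y = 559273738 (Y = Mul(Add(9257, 14909), Add(23000, 143)) = Mul(24166, 23143) = 559273738)
Function('F')(o) = 1
l = 48 (l = Add(Mul(Mul(-6, 0), 1), 48) = Add(Mul(0, 1), 48) = Add(0, 48) = 48)
Pow(Add(l, Y), Rational(1, 2)) = Pow(Add(48, 559273738), Rational(1, 2)) = Pow(559273786, Rational(1, 2))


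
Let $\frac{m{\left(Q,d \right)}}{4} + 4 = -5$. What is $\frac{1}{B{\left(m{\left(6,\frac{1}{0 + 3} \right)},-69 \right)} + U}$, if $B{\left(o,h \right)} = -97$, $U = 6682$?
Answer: $\frac{1}{6585} \approx 0.00015186$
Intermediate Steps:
$m{\left(Q,d \right)} = -36$ ($m{\left(Q,d \right)} = -16 + 4 \left(-5\right) = -16 - 20 = -36$)
$\frac{1}{B{\left(m{\left(6,\frac{1}{0 + 3} \right)},-69 \right)} + U} = \frac{1}{-97 + 6682} = \frac{1}{6585}$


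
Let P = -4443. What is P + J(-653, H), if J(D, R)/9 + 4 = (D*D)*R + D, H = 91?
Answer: 349218615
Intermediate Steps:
J(D, R) = -36 + 9*D + 9*R*D**2 (J(D, R) = -36 + 9*((D*D)*R + D) = -36 + 9*(D**2*R + D) = -36 + 9*(R*D**2 + D) = -36 + 9*(D + R*D**2) = -36 + (9*D + 9*R*D**2) = -36 + 9*D + 9*R*D**2)
P + J(-653, H) = -4443 + (-36 + 9*(-653) + 9*91*(-653)**2) = -4443 + (-36 - 5877 + 9*91*426409) = -4443 + (-36 - 5877 + 349228971) = -4443 + 349223058 = 349218615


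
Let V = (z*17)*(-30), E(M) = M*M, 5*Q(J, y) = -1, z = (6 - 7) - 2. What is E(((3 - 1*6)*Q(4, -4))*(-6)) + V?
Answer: 38574/25 ≈ 1543.0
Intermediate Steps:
z = -3 (z = -1 - 2 = -3)
Q(J, y) = -⅕ (Q(J, y) = (⅕)*(-1) = -⅕)
E(M) = M²
V = 1530 (V = -3*17*(-30) = -51*(-30) = 1530)
E(((3 - 1*6)*Q(4, -4))*(-6)) + V = (((3 - 1*6)*(-⅕))*(-6))² + 1530 = (((3 - 6)*(-⅕))*(-6))² + 1530 = (-3*(-⅕)*(-6))² + 1530 = ((⅗)*(-6))² + 1530 = (-18/5)² + 1530 = 324/25 + 1530 = 38574/25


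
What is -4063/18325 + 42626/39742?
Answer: 309824852/364136075 ≈ 0.85085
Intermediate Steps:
-4063/18325 + 42626/39742 = -4063*1/18325 + 42626*(1/39742) = -4063/18325 + 21313/19871 = 309824852/364136075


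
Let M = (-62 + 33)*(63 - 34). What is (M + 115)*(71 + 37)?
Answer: -78408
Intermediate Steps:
M = -841 (M = -29*29 = -841)
(M + 115)*(71 + 37) = (-841 + 115)*(71 + 37) = -726*108 = -78408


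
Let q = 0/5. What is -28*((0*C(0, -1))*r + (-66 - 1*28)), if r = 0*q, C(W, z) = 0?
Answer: 2632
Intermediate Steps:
q = 0 (q = 0*(1/5) = 0)
r = 0 (r = 0*0 = 0)
-28*((0*C(0, -1))*r + (-66 - 1*28)) = -28*((0*0)*0 + (-66 - 1*28)) = -28*(0*0 + (-66 - 28)) = -28*(0 - 94) = -28*(-94) = 2632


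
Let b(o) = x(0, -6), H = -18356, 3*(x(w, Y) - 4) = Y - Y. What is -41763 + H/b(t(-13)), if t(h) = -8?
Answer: -46352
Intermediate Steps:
x(w, Y) = 4 (x(w, Y) = 4 + (Y - Y)/3 = 4 + (1/3)*0 = 4 + 0 = 4)
b(o) = 4
-41763 + H/b(t(-13)) = -41763 - 18356/4 = -41763 - 18356*1/4 = -41763 - 4589 = -46352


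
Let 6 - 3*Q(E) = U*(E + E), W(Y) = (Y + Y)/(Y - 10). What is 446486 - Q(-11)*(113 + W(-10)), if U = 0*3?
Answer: 446258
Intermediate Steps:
W(Y) = 2*Y/(-10 + Y) (W(Y) = (2*Y)/(-10 + Y) = 2*Y/(-10 + Y))
U = 0
Q(E) = 2 (Q(E) = 2 - 0*(E + E) = 2 - 0*2*E = 2 - ⅓*0 = 2 + 0 = 2)
446486 - Q(-11)*(113 + W(-10)) = 446486 - 2*(113 + 2*(-10)/(-10 - 10)) = 446486 - 2*(113 + 2*(-10)/(-20)) = 446486 - 2*(113 + 2*(-10)*(-1/20)) = 446486 - 2*(113 + 1) = 446486 - 2*114 = 446486 - 1*228 = 446486 - 228 = 446258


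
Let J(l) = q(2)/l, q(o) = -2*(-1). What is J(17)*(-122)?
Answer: -244/17 ≈ -14.353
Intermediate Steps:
q(o) = 2
J(l) = 2/l
J(17)*(-122) = (2/17)*(-122) = -244/17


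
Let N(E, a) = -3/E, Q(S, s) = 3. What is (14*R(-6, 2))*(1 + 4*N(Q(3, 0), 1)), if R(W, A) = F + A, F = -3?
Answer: 42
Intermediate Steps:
R(W, A) = -3 + A
(14*R(-6, 2))*(1 + 4*N(Q(3, 0), 1)) = (14*(-3 + 2))*(1 + 4*(-3/3)) = (14*(-1))*(1 + 4*(-3*1/3)) = -14*(1 + 4*(-1)) = -14*(1 - 4) = -14*(-3) = 42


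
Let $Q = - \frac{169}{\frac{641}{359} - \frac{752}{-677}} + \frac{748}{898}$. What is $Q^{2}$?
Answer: $\frac{330478874494087552489}{99895393284405625} \approx 3308.3$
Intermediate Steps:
$Q = - \frac{18179077933}{316062325}$ ($Q = - \frac{169}{641 \cdot \frac{1}{359} - - \frac{752}{677}} + 748 \cdot \frac{1}{898} = - \frac{169}{\frac{641}{359} + \frac{752}{677}} + \frac{374}{449} = - \frac{169}{\frac{703925}{243043}} + \frac{374}{449} = \left(-169\right) \frac{243043}{703925} + \frac{374}{449} = - \frac{41074267}{703925} + \frac{374}{449} = - \frac{18179077933}{316062325} \approx -57.517$)
$Q^{2} = \left(- \frac{18179077933}{316062325}\right)^{2} = \frac{330478874494087552489}{99895393284405625}$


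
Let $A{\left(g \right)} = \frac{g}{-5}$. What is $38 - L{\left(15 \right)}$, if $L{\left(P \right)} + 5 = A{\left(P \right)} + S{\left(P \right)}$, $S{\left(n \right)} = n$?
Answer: $31$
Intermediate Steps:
$A{\left(g \right)} = - \frac{g}{5}$ ($A{\left(g \right)} = g \left(- \frac{1}{5}\right) = - \frac{g}{5}$)
$L{\left(P \right)} = -5 + \frac{4 P}{5}$ ($L{\left(P \right)} = -5 + \left(- \frac{P}{5} + P\right) = -5 + \frac{4 P}{5}$)
$38 - L{\left(15 \right)} = 38 - \left(-5 + \frac{4}{5} \cdot 15\right) = 38 - \left(-5 + 12\right) = 38 - 7 = 31$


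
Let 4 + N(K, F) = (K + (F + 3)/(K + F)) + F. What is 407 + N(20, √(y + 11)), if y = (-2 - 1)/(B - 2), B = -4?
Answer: 328768/777 + 811*√46/1554 ≈ 426.66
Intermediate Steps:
y = ½ (y = (-2 - 1)/(-4 - 2) = -3/(-6) = -3*(-⅙) = ½ ≈ 0.50000)
N(K, F) = -4 + F + K + (3 + F)/(F + K) (N(K, F) = -4 + ((K + (F + 3)/(K + F)) + F) = -4 + ((K + (3 + F)/(F + K)) + F) = -4 + (F + K + (3 + F)/(F + K)) = -4 + F + K + (3 + F)/(F + K))
407 + N(20, √(y + 11)) = 407 + (3 + (√(½ + 11))² + 20² - 4*20 - 3*√(½ + 11) + 2*√(½ + 11)*20)/(√(½ + 11) + 20) = 407 + (3 + (√(23/2))² + 400 - 80 - 3*√46/2 + 2*√(23/2)*20)/(√(23/2) + 20) = 407 + (3 + (√46/2)² + 400 - 80 - 3*√46/2 + 2*(√46/2)*20)/(√46/2 + 20) = 407 + (3 + 23/2 + 400 - 80 - 3*√46/2 + 20*√46)/(20 + √46/2) = 407 + (669/2 + 37*√46/2)/(20 + √46/2)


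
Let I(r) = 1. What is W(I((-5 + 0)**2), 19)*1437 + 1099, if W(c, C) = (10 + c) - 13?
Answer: -1775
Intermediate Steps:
W(c, C) = -3 + c
W(I((-5 + 0)**2), 19)*1437 + 1099 = (-3 + 1)*1437 + 1099 = -2*1437 + 1099 = -2874 + 1099 = -1775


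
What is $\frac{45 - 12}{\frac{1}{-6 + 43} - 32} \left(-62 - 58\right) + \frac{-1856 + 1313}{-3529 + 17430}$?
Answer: $\frac{2036132151}{16444883} \approx 123.82$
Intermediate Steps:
$\frac{45 - 12}{\frac{1}{-6 + 43} - 32} \left(-62 - 58\right) + \frac{-1856 + 1313}{-3529 + 17430} = \frac{33}{\frac{1}{37} - 32} \left(-120\right) - \frac{543}{13901} = \frac{33}{- \frac{1183}{37}} \left(-120\right) - \frac{543}{13901} = 33 \left(- \frac{37}{1183}\right) \left(-120\right) - \frac{543}{13901} = \left(- \frac{1221}{1183}\right) \left(-120\right) - \frac{543}{13901} = \frac{146520}{1183} - \frac{543}{13901} = \frac{2036132151}{16444883}$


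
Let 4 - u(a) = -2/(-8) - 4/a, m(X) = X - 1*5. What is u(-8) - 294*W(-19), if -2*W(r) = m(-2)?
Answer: -4103/4 ≈ -1025.8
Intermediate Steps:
m(X) = -5 + X (m(X) = X - 5 = -5 + X)
W(r) = 7/2 (W(r) = -(-5 - 2)/2 = -½*(-7) = 7/2)
u(a) = 15/4 + 4/a (u(a) = 4 - (-2/(-8) - 4/a) = 4 - (-2*(-⅛) - 4/a) = 4 - (¼ - 4/a) = 4 + (-¼ + 4/a) = 15/4 + 4/a)
u(-8) - 294*W(-19) = (15/4 + 4/(-8)) - 294*7/2 = (15/4 + 4*(-⅛)) - 1029 = (15/4 - ½) - 1029 = 13/4 - 1029 = -4103/4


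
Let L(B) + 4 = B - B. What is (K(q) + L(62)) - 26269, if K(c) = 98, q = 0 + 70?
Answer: -26175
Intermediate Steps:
q = 70
L(B) = -4 (L(B) = -4 + (B - B) = -4 + 0 = -4)
(K(q) + L(62)) - 26269 = (98 - 4) - 26269 = 94 - 26269 = -26175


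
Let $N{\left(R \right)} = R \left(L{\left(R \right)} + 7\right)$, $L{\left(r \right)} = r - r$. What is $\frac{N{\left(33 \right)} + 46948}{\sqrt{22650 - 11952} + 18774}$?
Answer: $\frac{147623091}{58742063} - \frac{47179 \sqrt{10698}}{352452378} \approx 2.4992$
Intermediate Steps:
$L{\left(r \right)} = 0$
$N{\left(R \right)} = 7 R$ ($N{\left(R \right)} = R \left(0 + 7\right) = R 7 = 7 R$)
$\frac{N{\left(33 \right)} + 46948}{\sqrt{22650 - 11952} + 18774} = \frac{7 \cdot 33 + 46948}{\sqrt{22650 - 11952} + 18774} = \frac{231 + 46948}{\sqrt{10698} + 18774} = \frac{47179}{18774 + \sqrt{10698}}$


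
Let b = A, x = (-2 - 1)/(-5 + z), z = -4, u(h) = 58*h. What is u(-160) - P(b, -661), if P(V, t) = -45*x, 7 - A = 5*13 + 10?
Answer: -9265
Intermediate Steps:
x = ⅓ (x = (-2 - 1)/(-5 - 4) = -3/(-9) = -3*(-⅑) = ⅓ ≈ 0.33333)
A = -68 (A = 7 - (5*13 + 10) = 7 - (65 + 10) = 7 - 1*75 = 7 - 75 = -68)
b = -68
P(V, t) = -15 (P(V, t) = -45*⅓ = -15)
u(-160) - P(b, -661) = 58*(-160) - 1*(-15) = -9280 + 15 = -9265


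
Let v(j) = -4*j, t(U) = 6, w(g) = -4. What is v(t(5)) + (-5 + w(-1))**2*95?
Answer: 7671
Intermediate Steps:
v(t(5)) + (-5 + w(-1))**2*95 = -4*6 + (-5 - 4)**2*95 = -24 + (-9)**2*95 = -24 + 81*95 = -24 + 7695 = 7671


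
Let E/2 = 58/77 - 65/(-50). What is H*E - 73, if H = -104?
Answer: -192529/385 ≈ -500.08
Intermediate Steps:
E = 1581/385 (E = 2*(58/77 - 65/(-50)) = 2*(58*(1/77) - 65*(-1/50)) = 2*(58/77 + 13/10) = 2*(1581/770) = 1581/385 ≈ 4.1065)
H*E - 73 = -104*1581/385 - 73 = -164424/385 - 73 = -192529/385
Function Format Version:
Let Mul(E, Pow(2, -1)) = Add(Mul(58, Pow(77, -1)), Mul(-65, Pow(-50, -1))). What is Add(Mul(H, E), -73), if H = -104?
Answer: Rational(-192529, 385) ≈ -500.08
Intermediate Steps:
E = Rational(1581, 385) (E = Mul(2, Add(Mul(58, Pow(77, -1)), Mul(-65, Pow(-50, -1)))) = Mul(2, Add(Mul(58, Rational(1, 77)), Mul(-65, Rational(-1, 50)))) = Mul(2, Add(Rational(58, 77), Rational(13, 10))) = Mul(2, Rational(1581, 770)) = Rational(1581, 385) ≈ 4.1065)
Add(Mul(H, E), -73) = Add(Mul(-104, Rational(1581, 385)), -73) = Add(Rational(-164424, 385), -73) = Rational(-192529, 385)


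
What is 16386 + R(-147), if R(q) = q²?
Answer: 37995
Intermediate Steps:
16386 + R(-147) = 16386 + (-147)² = 16386 + 21609 = 37995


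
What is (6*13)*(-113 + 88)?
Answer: -1950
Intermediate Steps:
(6*13)*(-113 + 88) = 78*(-25) = -1950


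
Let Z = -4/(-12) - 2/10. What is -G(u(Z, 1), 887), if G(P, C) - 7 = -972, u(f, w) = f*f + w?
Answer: 965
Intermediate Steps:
Z = 2/15 (Z = -4*(-1/12) - 2*⅒ = ⅓ - ⅕ = 2/15 ≈ 0.13333)
u(f, w) = w + f² (u(f, w) = f² + w = w + f²)
G(P, C) = -965 (G(P, C) = 7 - 972 = -965)
-G(u(Z, 1), 887) = -1*(-965) = 965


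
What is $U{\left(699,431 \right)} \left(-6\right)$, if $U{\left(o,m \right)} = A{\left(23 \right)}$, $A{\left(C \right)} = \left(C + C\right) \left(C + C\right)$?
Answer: $-12696$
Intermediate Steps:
$A{\left(C \right)} = 4 C^{2}$ ($A{\left(C \right)} = 2 C 2 C = 4 C^{2}$)
$U{\left(o,m \right)} = 2116$ ($U{\left(o,m \right)} = 4 \cdot 23^{2} = 4 \cdot 529 = 2116$)
$U{\left(699,431 \right)} \left(-6\right) = 2116 \left(-6\right) = -12696$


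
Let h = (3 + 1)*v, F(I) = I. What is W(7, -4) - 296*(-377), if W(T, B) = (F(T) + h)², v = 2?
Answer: 111817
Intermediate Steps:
h = 8 (h = (3 + 1)*2 = 4*2 = 8)
W(T, B) = (8 + T)² (W(T, B) = (T + 8)² = (8 + T)²)
W(7, -4) - 296*(-377) = (8 + 7)² - 296*(-377) = 15² + 111592 = 225 + 111592 = 111817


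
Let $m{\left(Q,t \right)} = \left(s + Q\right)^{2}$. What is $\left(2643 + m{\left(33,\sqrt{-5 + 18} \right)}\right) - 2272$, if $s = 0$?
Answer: $1460$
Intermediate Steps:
$m{\left(Q,t \right)} = Q^{2}$ ($m{\left(Q,t \right)} = \left(0 + Q\right)^{2} = Q^{2}$)
$\left(2643 + m{\left(33,\sqrt{-5 + 18} \right)}\right) - 2272 = \left(2643 + 33^{2}\right) - 2272 = \left(2643 + 1089\right) - 2272 = 3732 - 2272 = 1460$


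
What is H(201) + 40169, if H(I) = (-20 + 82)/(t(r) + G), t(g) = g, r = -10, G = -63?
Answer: 2932275/73 ≈ 40168.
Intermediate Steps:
H(I) = -62/73 (H(I) = (-20 + 82)/(-10 - 63) = 62/(-73) = 62*(-1/73) = -62/73)
H(201) + 40169 = -62/73 + 40169 = 2932275/73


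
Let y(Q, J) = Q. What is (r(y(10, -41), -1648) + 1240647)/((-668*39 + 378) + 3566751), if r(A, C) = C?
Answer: 1238999/3541077 ≈ 0.34989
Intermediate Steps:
(r(y(10, -41), -1648) + 1240647)/((-668*39 + 378) + 3566751) = (-1648 + 1240647)/((-668*39 + 378) + 3566751) = 1238999/((-26052 + 378) + 3566751) = 1238999/(-25674 + 3566751) = 1238999/3541077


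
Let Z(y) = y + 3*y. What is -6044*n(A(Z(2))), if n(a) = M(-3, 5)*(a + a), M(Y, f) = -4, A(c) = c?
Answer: 386816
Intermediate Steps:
Z(y) = 4*y
n(a) = -8*a (n(a) = -4*(a + a) = -8*a)
-6044*n(A(Z(2))) = -(-48352)*4*2 = -(-48352)*8 = -6044*(-64) = 386816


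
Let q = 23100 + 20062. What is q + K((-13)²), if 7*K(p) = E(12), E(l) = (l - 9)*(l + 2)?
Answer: 43168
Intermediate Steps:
q = 43162
E(l) = (-9 + l)*(2 + l)
K(p) = 6 (K(p) = (-18 + 12² - 7*12)/7 = (-18 + 144 - 84)/7 = (⅐)*42 = 6)
q + K((-13)²) = 43162 + 6 = 43168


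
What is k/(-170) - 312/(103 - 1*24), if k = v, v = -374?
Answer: -691/395 ≈ -1.7494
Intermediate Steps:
k = -374
k/(-170) - 312/(103 - 1*24) = -374/(-170) - 312/(103 - 1*24) = -374*(-1/170) - 312/(103 - 24) = 11/5 - 312/79 = -691/395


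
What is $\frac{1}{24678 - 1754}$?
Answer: $\frac{1}{22924} \approx 4.3622 \cdot 10^{-5}$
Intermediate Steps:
$\frac{1}{24678 - 1754} = \frac{1}{22924}$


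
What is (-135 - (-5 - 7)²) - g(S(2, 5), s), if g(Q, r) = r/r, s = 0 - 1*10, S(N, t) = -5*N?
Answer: -280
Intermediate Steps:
s = -10 (s = 0 - 10 = -10)
g(Q, r) = 1
(-135 - (-5 - 7)²) - g(S(2, 5), s) = (-135 - (-5 - 7)²) - 1*1 = (-135 - 1*(-12)²) - 1 = (-135 - 1*144) - 1 = (-135 - 144) - 1 = -279 - 1 = -280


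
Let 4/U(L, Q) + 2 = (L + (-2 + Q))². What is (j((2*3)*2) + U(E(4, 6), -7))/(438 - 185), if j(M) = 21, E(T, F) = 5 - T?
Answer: 653/7843 ≈ 0.083259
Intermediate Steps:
U(L, Q) = 4/(-2 + (-2 + L + Q)²) (U(L, Q) = 4/(-2 + (L + (-2 + Q))²) = 4/(-2 + (-2 + L + Q)²))
(j((2*3)*2) + U(E(4, 6), -7))/(438 - 185) = (21 + 4/(-2 + (-2 + (5 - 1*4) - 7)²))/(438 - 185) = (21 + 4/(-2 + (-2 + (5 - 4) - 7)²))/253 = (21 + 4/(-2 + (-2 + 1 - 7)²))*(1/253) = (21 + 4/(-2 + (-8)²))*(1/253) = (21 + 4/(-2 + 64))*(1/253) = (21 + 4/62)*(1/253) = (21 + 4*(1/62))*(1/253) = (21 + 2/31)*(1/253) = (653/31)*(1/253) = 653/7843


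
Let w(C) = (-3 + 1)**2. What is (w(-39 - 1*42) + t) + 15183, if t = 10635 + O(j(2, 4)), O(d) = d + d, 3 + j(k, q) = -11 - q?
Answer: 25786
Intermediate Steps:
j(k, q) = -14 - q (j(k, q) = -3 + (-11 - q) = -14 - q)
O(d) = 2*d
w(C) = 4 (w(C) = (-2)**2 = 4)
t = 10599 (t = 10635 + 2*(-14 - 1*4) = 10635 + 2*(-14 - 4) = 10635 + 2*(-18) = 10635 - 36 = 10599)
(w(-39 - 1*42) + t) + 15183 = (4 + 10599) + 15183 = 10603 + 15183 = 25786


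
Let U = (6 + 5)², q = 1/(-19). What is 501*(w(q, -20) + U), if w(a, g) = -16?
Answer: 52605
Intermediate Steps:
q = -1/19 ≈ -0.052632
U = 121 (U = 11² = 121)
501*(w(q, -20) + U) = 501*(-16 + 121) = 501*105 = 52605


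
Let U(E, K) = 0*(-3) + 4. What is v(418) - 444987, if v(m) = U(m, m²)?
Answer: -444983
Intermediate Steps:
U(E, K) = 4 (U(E, K) = 0 + 4 = 4)
v(m) = 4
v(418) - 444987 = 4 - 444987 = -444983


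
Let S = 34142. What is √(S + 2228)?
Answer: √36370 ≈ 190.71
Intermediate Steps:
√(S + 2228) = √(34142 + 2228) = √36370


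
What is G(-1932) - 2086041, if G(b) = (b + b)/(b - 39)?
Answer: -1370527649/657 ≈ -2.0860e+6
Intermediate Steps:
G(b) = 2*b/(-39 + b) (G(b) = (2*b)/(-39 + b) = 2*b/(-39 + b))
G(-1932) - 2086041 = 2*(-1932)/(-39 - 1932) - 2086041 = 2*(-1932)/(-1971) - 2086041 = 2*(-1932)*(-1/1971) - 2086041 = 1288/657 - 2086041 = -1370527649/657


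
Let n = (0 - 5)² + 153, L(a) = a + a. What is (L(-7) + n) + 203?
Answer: 367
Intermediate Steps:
L(a) = 2*a
n = 178 (n = (-5)² + 153 = 25 + 153 = 178)
(L(-7) + n) + 203 = (2*(-7) + 178) + 203 = (-14 + 178) + 203 = 164 + 203 = 367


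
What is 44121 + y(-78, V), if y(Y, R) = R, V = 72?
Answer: 44193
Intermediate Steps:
44121 + y(-78, V) = 44121 + 72 = 44193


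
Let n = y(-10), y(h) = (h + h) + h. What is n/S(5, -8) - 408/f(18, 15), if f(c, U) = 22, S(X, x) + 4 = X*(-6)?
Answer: -3303/187 ≈ -17.663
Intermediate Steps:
S(X, x) = -4 - 6*X (S(X, x) = -4 + X*(-6) = -4 - 6*X)
y(h) = 3*h (y(h) = 2*h + h = 3*h)
n = -30 (n = 3*(-10) = -30)
n/S(5, -8) - 408/f(18, 15) = -30/(-4 - 6*5) - 408/22 = -30/(-4 - 30) - 408*1/22 = -30/(-34) - 204/11 = -30*(-1/34) - 204/11 = 15/17 - 204/11 = -3303/187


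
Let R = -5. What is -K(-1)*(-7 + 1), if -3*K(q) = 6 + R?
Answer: -2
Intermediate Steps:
K(q) = -⅓ (K(q) = -(6 - 5)/3 = -⅓*1 = -⅓)
-K(-1)*(-7 + 1) = -(-1)*(-7 + 1)/3 = -(-1)*(-6)/3 = -1*2 = -2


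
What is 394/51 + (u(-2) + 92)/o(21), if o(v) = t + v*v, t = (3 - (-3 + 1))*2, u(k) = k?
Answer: 182284/23001 ≈ 7.9250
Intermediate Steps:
t = 10 (t = (3 - 1*(-2))*2 = (3 + 2)*2 = 5*2 = 10)
o(v) = 10 + v² (o(v) = 10 + v*v = 10 + v²)
394/51 + (u(-2) + 92)/o(21) = 394/51 + (-2 + 92)/(10 + 21²) = 394*(1/51) + 90/(10 + 441) = 394/51 + 90/451 = 182284/23001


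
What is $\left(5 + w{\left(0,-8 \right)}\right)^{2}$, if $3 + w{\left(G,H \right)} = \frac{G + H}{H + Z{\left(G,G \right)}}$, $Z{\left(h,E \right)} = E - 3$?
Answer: $\frac{900}{121} \approx 7.438$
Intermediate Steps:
$Z{\left(h,E \right)} = -3 + E$ ($Z{\left(h,E \right)} = E - 3 = -3 + E$)
$w{\left(G,H \right)} = -3 + \frac{G + H}{-3 + G + H}$ ($w{\left(G,H \right)} = -3 + \frac{G + H}{H + \left(-3 + G\right)} = -3 + \frac{G + H}{-3 + G + H}$)
$\left(5 + w{\left(0,-8 \right)}\right)^{2} = \left(5 + \frac{9 - 0 - -16}{-3 + 0 - 8}\right)^{2} = \left(5 + \frac{9 + 0 + 16}{-11}\right)^{2} = \left(5 - \frac{25}{11}\right)^{2} = \left(\frac{30}{11}\right)^{2} = \frac{900}{121}$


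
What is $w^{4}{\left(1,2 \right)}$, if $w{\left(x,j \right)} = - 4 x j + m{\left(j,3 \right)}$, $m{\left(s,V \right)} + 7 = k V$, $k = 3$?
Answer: $1296$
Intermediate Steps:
$m{\left(s,V \right)} = -7 + 3 V$
$w{\left(x,j \right)} = 2 - 4 j x$ ($w{\left(x,j \right)} = - 4 x j + \left(-7 + 3 \cdot 3\right) = - 4 j x + \left(-7 + 9\right) = - 4 j x + 2 = 2 - 4 j x$)
$w^{4}{\left(1,2 \right)} = \left(2 - 8 \cdot 1\right)^{4} = \left(2 - 8\right)^{4} = \left(-6\right)^{4} = 1296$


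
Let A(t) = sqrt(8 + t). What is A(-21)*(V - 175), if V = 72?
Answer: -103*I*sqrt(13) ≈ -371.37*I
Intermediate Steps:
A(-21)*(V - 175) = sqrt(8 - 21)*(72 - 175) = sqrt(-13)*(-103) = (I*sqrt(13))*(-103) = -103*I*sqrt(13)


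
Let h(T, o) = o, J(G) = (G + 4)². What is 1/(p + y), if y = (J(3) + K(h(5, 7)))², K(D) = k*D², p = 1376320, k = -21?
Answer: 1/2336720 ≈ 4.2795e-7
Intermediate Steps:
J(G) = (4 + G)²
K(D) = -21*D²
y = 960400 (y = ((4 + 3)² - 21*7²)² = (7² - 21*49)² = (49 - 1029)² = (-980)² = 960400)
1/(p + y) = 1/(1376320 + 960400) = 1/2336720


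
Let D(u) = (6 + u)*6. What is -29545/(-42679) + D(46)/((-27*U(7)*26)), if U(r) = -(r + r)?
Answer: 278099/384111 ≈ 0.72401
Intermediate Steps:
U(r) = -2*r
D(u) = 36 + 6*u
-29545/(-42679) + D(46)/((-27*U(7)*26)) = -29545/(-42679) + (36 + 6*46)/((-(-54)*7*26)) = -29545*(-1/42679) + (36 + 276)/((-27*(-14)*26)) = 29545/42679 + 312/((378*26)) = 29545/42679 + 312/9828 = 29545/42679 + 312*(1/9828) = 29545/42679 + 2/63 = 278099/384111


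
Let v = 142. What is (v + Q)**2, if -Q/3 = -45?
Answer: 76729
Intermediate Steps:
Q = 135 (Q = -3*(-45) = 135)
(v + Q)**2 = (142 + 135)**2 = 277**2 = 76729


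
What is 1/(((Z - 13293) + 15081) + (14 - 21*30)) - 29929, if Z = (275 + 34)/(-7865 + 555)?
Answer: -256402064909/8567011 ≈ -29929.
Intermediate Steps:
Z = -309/7310 (Z = 309/(-7310) = 309*(-1/7310) = -309/7310 ≈ -0.042271)
1/(((Z - 13293) + 15081) + (14 - 21*30)) - 29929 = 1/(((-309/7310 - 13293) + 15081) + (14 - 21*30)) - 29929 = 1/((-97172139/7310 + 15081) + (14 - 630)) - 29929 = 1/(13069971/7310 - 616) - 29929 = 1/(8567011/7310) - 29929 = 7310/8567011 - 29929 = -256402064909/8567011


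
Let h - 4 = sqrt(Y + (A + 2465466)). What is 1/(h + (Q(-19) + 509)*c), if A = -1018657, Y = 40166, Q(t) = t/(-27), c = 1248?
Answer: 51525252/32775825155809 - 405*sqrt(59479)/32775825155809 ≈ 1.5690e-6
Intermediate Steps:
Q(t) = -t/27 (Q(t) = t*(-1/27) = -t/27)
h = 4 + 5*sqrt(59479) (h = 4 + sqrt(40166 + (-1018657 + 2465466)) = 4 + sqrt(40166 + 1446809) = 4 + sqrt(1486975) = 4 + 5*sqrt(59479) ≈ 1223.4)
1/(h + (Q(-19) + 509)*c) = 1/((4 + 5*sqrt(59479)) + (-1/27*(-19) + 509)*1248) = 1/((4 + 5*sqrt(59479)) + (19/27 + 509)*1248) = 1/((4 + 5*sqrt(59479)) + (13762/27)*1248) = 1/((4 + 5*sqrt(59479)) + 5724992/9) = 1/(5725028/9 + 5*sqrt(59479))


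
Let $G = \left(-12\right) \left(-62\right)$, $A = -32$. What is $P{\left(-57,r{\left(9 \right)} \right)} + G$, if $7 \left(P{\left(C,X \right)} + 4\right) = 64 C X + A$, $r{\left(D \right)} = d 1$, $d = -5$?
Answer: $\frac{23388}{7} \approx 3341.1$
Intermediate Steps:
$r{\left(D \right)} = -5$ ($r{\left(D \right)} = \left(-5\right) 1 = -5$)
$P{\left(C,X \right)} = - \frac{60}{7} + \frac{64 C X}{7}$ ($P{\left(C,X \right)} = -4 + \frac{64 C X - 32}{7} = -4 + \frac{-32 + 64 C X}{7} = -4 + \left(- \frac{32}{7} + \frac{64 C X}{7}\right) = - \frac{60}{7} + \frac{64 C X}{7}$)
$G = 744$
$P{\left(-57,r{\left(9 \right)} \right)} + G = \left(- \frac{60}{7} + \frac{64}{7} \left(-57\right) \left(-5\right)\right) + 744 = \left(- \frac{60}{7} + \frac{18240}{7}\right) + 744 = \frac{18180}{7} + 744 = \frac{23388}{7}$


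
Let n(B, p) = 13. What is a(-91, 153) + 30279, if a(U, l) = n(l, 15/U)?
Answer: 30292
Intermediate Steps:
a(U, l) = 13
a(-91, 153) + 30279 = 13 + 30279 = 30292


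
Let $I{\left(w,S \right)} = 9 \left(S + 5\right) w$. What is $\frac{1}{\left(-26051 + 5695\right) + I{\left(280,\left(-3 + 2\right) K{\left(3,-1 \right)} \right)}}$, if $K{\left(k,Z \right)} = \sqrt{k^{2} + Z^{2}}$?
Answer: $\frac{277}{119588} - \frac{45 \sqrt{10}}{59794} \approx -6.3593 \cdot 10^{-5}$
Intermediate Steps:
$K{\left(k,Z \right)} = \sqrt{Z^{2} + k^{2}}$
$I{\left(w,S \right)} = w \left(45 + 9 S\right)$ ($I{\left(w,S \right)} = 9 \left(5 + S\right) w = \left(45 + 9 S\right) w = w \left(45 + 9 S\right)$)
$\frac{1}{\left(-26051 + 5695\right) + I{\left(280,\left(-3 + 2\right) K{\left(3,-1 \right)} \right)}} = \frac{1}{\left(-26051 + 5695\right) + 9 \cdot 280 \left(5 + \left(-3 + 2\right) \sqrt{\left(-1\right)^{2} + 3^{2}}\right)} = \frac{1}{-20356 + 9 \cdot 280 \left(5 - \sqrt{1 + 9}\right)} = \frac{1}{-20356 + 9 \cdot 280 \left(5 - \sqrt{10}\right)} = \frac{1}{-20356 + \left(12600 - 2520 \sqrt{10}\right)} = \frac{1}{-7756 - 2520 \sqrt{10}}$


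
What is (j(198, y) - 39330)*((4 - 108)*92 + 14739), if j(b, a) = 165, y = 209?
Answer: -202522215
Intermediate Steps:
(j(198, y) - 39330)*((4 - 108)*92 + 14739) = (165 - 39330)*((4 - 108)*92 + 14739) = -39165*(-104*92 + 14739) = -39165*(-9568 + 14739) = -39165*5171 = -202522215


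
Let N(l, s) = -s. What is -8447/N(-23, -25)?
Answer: -8447/25 ≈ -337.88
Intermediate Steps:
-8447/N(-23, -25) = -8447/((-1*(-25))) = -8447/25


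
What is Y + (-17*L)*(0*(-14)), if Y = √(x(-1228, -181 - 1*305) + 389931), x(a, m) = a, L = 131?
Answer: √388703 ≈ 623.46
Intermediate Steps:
Y = √388703 (Y = √(-1228 + 389931) = √388703 ≈ 623.46)
Y + (-17*L)*(0*(-14)) = √388703 + (-17*131)*(0*(-14)) = √388703 - 2227*0 = √388703 + 0 = √388703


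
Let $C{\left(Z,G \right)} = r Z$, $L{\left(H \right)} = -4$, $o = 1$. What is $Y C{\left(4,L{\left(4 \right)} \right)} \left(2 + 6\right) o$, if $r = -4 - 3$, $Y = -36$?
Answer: $8064$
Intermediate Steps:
$r = -7$ ($r = -4 - 3 = -7$)
$C{\left(Z,G \right)} = - 7 Z$
$Y C{\left(4,L{\left(4 \right)} \right)} \left(2 + 6\right) o = - 36 \left(\left(-7\right) 4\right) \left(2 + 6\right) 1 = \left(-36\right) \left(-28\right) 8 \cdot 1 = 1008 \cdot 8 = 8064$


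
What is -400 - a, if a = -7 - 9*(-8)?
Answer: -465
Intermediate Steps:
a = 65 (a = -7 + 72 = 65)
-400 - a = -400 - 1*65 = -400 - 65 = -465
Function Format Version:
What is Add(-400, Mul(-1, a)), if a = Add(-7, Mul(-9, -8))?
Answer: -465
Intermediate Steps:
a = 65 (a = Add(-7, 72) = 65)
Add(-400, Mul(-1, a)) = Add(-400, Mul(-1, 65)) = Add(-400, -65) = -465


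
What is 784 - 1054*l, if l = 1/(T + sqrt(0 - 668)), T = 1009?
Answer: 797635730/1018749 + 2108*I*sqrt(167)/1018749 ≈ 782.96 + 0.02674*I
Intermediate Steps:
l = 1/(1009 + 2*I*sqrt(167)) (l = 1/(1009 + sqrt(0 - 668)) = 1/(1009 + sqrt(-668)) = 1/(1009 + 2*I*sqrt(167)) ≈ 0.00099043 - 2.537e-5*I)
784 - 1054*l = 784 - 1054*(1009/1018749 - 2*I*sqrt(167)/1018749) = 784 + (-1063486/1018749 + 2108*I*sqrt(167)/1018749) = 797635730/1018749 + 2108*I*sqrt(167)/1018749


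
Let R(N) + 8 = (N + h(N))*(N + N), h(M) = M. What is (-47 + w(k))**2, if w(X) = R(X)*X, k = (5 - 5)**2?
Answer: 2209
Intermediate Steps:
k = 0 (k = 0**2 = 0)
R(N) = -8 + 4*N**2 (R(N) = -8 + (N + N)*(N + N) = -8 + (2*N)*(2*N) = -8 + 4*N**2)
w(X) = X*(-8 + 4*X**2) (w(X) = (-8 + 4*X**2)*X = X*(-8 + 4*X**2))
(-47 + w(k))**2 = (-47 + 4*0*(-2 + 0**2))**2 = (-47 + 4*0*(-2 + 0))**2 = (-47 + 4*0*(-2))**2 = (-47 + 0)**2 = (-47)**2 = 2209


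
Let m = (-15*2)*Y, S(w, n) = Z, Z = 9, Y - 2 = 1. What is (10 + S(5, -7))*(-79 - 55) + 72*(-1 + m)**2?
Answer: 593686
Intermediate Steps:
Y = 3 (Y = 2 + 1 = 3)
S(w, n) = 9
m = -90 (m = -15*2*3 = -5*6*3 = -30*3 = -90)
(10 + S(5, -7))*(-79 - 55) + 72*(-1 + m)**2 = (10 + 9)*(-79 - 55) + 72*(-1 - 90)**2 = 19*(-134) + 72*(-91)**2 = -2546 + 72*8281 = -2546 + 596232 = 593686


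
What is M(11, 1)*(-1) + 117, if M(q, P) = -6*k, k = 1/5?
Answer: 591/5 ≈ 118.20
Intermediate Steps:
k = 1/5 ≈ 0.20000
M(q, P) = -6/5 (M(q, P) = -6*1/5 = -6/5)
M(11, 1)*(-1) + 117 = -6/5*(-1) + 117 = 6/5 + 117 = 591/5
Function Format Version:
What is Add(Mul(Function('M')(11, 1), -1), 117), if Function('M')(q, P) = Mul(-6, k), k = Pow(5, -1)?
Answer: Rational(591, 5) ≈ 118.20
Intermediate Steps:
k = Rational(1, 5) ≈ 0.20000
Function('M')(q, P) = Rational(-6, 5) (Function('M')(q, P) = Mul(-6, Rational(1, 5)) = Rational(-6, 5))
Add(Mul(Function('M')(11, 1), -1), 117) = Add(Mul(Rational(-6, 5), -1), 117) = Add(Rational(6, 5), 117) = Rational(591, 5)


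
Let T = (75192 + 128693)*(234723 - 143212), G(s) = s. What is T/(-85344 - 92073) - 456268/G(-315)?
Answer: -644025797141/6209595 ≈ -1.0371e+5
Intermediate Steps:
T = 18657720235 (T = 203885*91511 = 18657720235)
T/(-85344 - 92073) - 456268/G(-315) = 18657720235/(-85344 - 92073) - 456268/(-315) = 18657720235/(-177417) - 456268*(-1/315) = 18657720235*(-1/177417) + 456268/315 = -18657720235/177417 + 456268/315 = -644025797141/6209595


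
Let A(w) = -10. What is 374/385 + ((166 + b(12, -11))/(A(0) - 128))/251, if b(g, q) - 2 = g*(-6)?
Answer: 195722/202055 ≈ 0.96866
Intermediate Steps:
b(g, q) = 2 - 6*g (b(g, q) = 2 + g*(-6) = 2 - 6*g)
374/385 + ((166 + b(12, -11))/(A(0) - 128))/251 = 374/385 + ((166 + (2 - 6*12))/(-10 - 128))/251 = 374*(1/385) + ((166 + (2 - 72))/(-138))*(1/251) = 34/35 + ((166 - 70)*(-1/138))*(1/251) = 34/35 + (96*(-1/138))*(1/251) = 34/35 - 16/23*1/251 = 34/35 - 16/5773 = 195722/202055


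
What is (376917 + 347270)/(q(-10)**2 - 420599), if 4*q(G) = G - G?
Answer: -724187/420599 ≈ -1.7218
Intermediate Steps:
q(G) = 0 (q(G) = (G - G)/4 = (1/4)*0 = 0)
(376917 + 347270)/(q(-10)**2 - 420599) = (376917 + 347270)/(0**2 - 420599) = 724187/(0 - 420599) = 724187/(-420599) = 724187*(-1/420599) = -724187/420599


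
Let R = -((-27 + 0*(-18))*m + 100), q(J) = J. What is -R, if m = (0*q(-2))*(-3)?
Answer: 100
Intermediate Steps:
m = 0 (m = (0*(-2))*(-3) = 0*(-3) = 0)
R = -100 (R = -((-27 + 0*(-18))*0 + 100) = -((-27 + 0)*0 + 100) = -(-27*0 + 100) = -(0 + 100) = -1*100 = -100)
-R = -1*(-100) = 100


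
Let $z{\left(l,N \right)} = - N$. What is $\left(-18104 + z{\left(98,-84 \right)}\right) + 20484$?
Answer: $2464$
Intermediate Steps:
$\left(-18104 + z{\left(98,-84 \right)}\right) + 20484 = \left(-18104 - -84\right) + 20484 = \left(-18104 + 84\right) + 20484 = -18020 + 20484 = 2464$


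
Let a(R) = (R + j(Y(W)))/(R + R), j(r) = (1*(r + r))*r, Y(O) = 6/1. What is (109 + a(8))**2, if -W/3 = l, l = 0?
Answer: 12996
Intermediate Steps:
W = 0 (W = -3*0 = 0)
Y(O) = 6 (Y(O) = 6*1 = 6)
j(r) = 2*r**2 (j(r) = (1*(2*r))*r = (2*r)*r = 2*r**2)
a(R) = (72 + R)/(2*R) (a(R) = (R + 2*6**2)/(R + R) = (R + 2*36)/((2*R)) = (R + 72)*(1/(2*R)) = (72 + R)*(1/(2*R)) = (72 + R)/(2*R))
(109 + a(8))**2 = (109 + (1/2)*(72 + 8)/8)**2 = (109 + (1/2)*(1/8)*80)**2 = (109 + 5)**2 = 114**2 = 12996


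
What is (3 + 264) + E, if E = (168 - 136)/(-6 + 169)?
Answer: 43553/163 ≈ 267.20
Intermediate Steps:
E = 32/163 ≈ 0.19632
(3 + 264) + E = (3 + 264) + 32/163 = 267 + 32/163 = 43553/163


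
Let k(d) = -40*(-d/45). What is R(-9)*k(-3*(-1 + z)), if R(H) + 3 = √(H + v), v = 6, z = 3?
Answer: 16 - 16*I*√3/3 ≈ 16.0 - 9.2376*I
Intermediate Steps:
k(d) = 8*d/9 (k(d) = -(-8)*d/9 = 8*d/9)
R(H) = -3 + √(6 + H) (R(H) = -3 + √(H + 6) = -3 + √(6 + H))
R(-9)*k(-3*(-1 + z)) = (-3 + √(6 - 9))*(8*(-3*(-1 + 3))/9) = (-3 + √(-3))*(8*(-3*2)/9) = (-3 + I*√3)*((8/9)*(-6)) = (-3 + I*√3)*(-16/3) = 16 - 16*I*√3/3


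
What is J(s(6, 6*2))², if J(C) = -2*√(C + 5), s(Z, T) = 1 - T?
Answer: -24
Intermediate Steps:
J(C) = -2*√(5 + C)
J(s(6, 6*2))² = (-2*√(5 + (1 - 6*2)))² = (-2*√(5 + (1 - 1*12)))² = (-2*√(5 + (1 - 12)))² = (-2*√(5 - 11))² = (-2*I*√6)² = -24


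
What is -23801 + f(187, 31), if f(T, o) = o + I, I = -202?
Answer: -23972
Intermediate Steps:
f(T, o) = -202 + o (f(T, o) = o - 202 = -202 + o)
-23801 + f(187, 31) = -23801 + (-202 + 31) = -23801 - 171 = -23972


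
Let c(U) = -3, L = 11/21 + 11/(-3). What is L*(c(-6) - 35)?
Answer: 836/7 ≈ 119.43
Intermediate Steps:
L = -22/7 (L = 11*(1/21) + 11*(-⅓) = 11/21 - 11/3 = -22/7 ≈ -3.1429)
L*(c(-6) - 35) = -22*(-3 - 35)/7 = -22/7*(-38) = 836/7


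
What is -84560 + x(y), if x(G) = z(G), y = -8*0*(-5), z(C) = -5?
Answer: -84565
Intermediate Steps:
y = 0 (y = 0*(-5) = 0)
x(G) = -5
-84560 + x(y) = -84560 - 5 = -84565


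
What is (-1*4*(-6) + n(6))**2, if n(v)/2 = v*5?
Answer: 7056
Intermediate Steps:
n(v) = 10*v (n(v) = 2*(v*5) = 2*(5*v) = 10*v)
(-1*4*(-6) + n(6))**2 = (-1*4*(-6) + 10*6)**2 = (-4*(-6) + 60)**2 = (24 + 60)**2 = 84**2 = 7056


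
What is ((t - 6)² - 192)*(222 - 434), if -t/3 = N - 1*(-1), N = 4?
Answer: -52788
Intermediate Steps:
t = -15 (t = -3*(4 - 1*(-1)) = -3*(4 + 1) = -3*5 = -15)
((t - 6)² - 192)*(222 - 434) = ((-15 - 6)² - 192)*(222 - 434) = ((-21)² - 192)*(-212) = (441 - 192)*(-212) = 249*(-212) = -52788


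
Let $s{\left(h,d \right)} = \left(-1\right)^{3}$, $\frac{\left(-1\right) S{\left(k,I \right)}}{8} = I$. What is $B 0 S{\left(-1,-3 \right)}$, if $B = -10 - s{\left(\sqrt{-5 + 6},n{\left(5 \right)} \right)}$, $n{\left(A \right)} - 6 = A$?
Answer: $0$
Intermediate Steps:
$n{\left(A \right)} = 6 + A$
$S{\left(k,I \right)} = - 8 I$
$s{\left(h,d \right)} = -1$
$B = -9$ ($B = -10 - -1 = -10 + 1 = -9$)
$B 0 S{\left(-1,-3 \right)} = \left(-9\right) 0 \left(\left(-8\right) \left(-3\right)\right) = 0 \cdot 24 = 0$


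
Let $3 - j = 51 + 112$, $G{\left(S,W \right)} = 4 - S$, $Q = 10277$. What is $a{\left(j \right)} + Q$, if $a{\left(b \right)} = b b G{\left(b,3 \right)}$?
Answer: $4208677$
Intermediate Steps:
$j = -160$ ($j = 3 - \left(51 + 112\right) = 3 - 163 = -160$)
$a{\left(b \right)} = b^{2} \left(4 - b\right)$ ($a{\left(b \right)} = b b \left(4 - b\right) = b^{2} \left(4 - b\right)$)
$a{\left(j \right)} + Q = \left(-160\right)^{2} \left(4 - -160\right) + 10277 = 25600 \left(4 + 160\right) + 10277 = 25600 \cdot 164 + 10277 = 4198400 + 10277 = 4208677$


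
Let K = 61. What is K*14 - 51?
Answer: 803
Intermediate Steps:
K*14 - 51 = 61*14 - 51 = 854 - 51 = 803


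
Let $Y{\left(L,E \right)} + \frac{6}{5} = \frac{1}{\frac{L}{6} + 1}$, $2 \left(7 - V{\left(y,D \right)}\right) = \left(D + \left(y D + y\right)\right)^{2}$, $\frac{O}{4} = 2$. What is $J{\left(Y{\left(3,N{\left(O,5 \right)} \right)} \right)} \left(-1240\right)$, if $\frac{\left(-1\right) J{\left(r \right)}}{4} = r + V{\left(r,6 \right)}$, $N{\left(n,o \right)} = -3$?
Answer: $\frac{869984}{45} \approx 19333.0$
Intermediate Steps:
$O = 8$ ($O = 4 \cdot 2 = 8$)
$V{\left(y,D \right)} = 7 - \frac{\left(D + y + D y\right)^{2}}{2}$ ($V{\left(y,D \right)} = 7 - \frac{\left(D + \left(y D + y\right)\right)^{2}}{2} = 7 - \frac{\left(D + \left(D y + y\right)\right)^{2}}{2} = 7 - \frac{\left(D + \left(y + D y\right)\right)^{2}}{2} = 7 - \frac{\left(D + y + D y\right)^{2}}{2}$)
$Y{\left(L,E \right)} = - \frac{6}{5} + \frac{1}{1 + \frac{L}{6}}$ ($Y{\left(L,E \right)} = - \frac{6}{5} + \frac{1}{\frac{L}{6} + 1} = - \frac{6}{5} + \frac{1}{1 + \frac{L}{6}}$)
$J{\left(r \right)} = -28 - 4 r + 2 \left(6 + 7 r\right)^{2}$ ($J{\left(r \right)} = - 4 \left(r - \left(-7 + \frac{\left(6 + r + 6 r\right)^{2}}{2}\right)\right) = - 4 \left(r - \left(-7 + \frac{\left(6 + 7 r\right)^{2}}{2}\right)\right) = - 4 \left(7 + r - \frac{\left(6 + 7 r\right)^{2}}{2}\right) = -28 - 4 r + 2 \left(6 + 7 r\right)^{2}$)
$J{\left(Y{\left(3,N{\left(O,5 \right)} \right)} \right)} \left(-1240\right) = \left(44 + 98 \left(\frac{6 \left(-1 - 3\right)}{5 \left(6 + 3\right)}\right)^{2} + 164 \frac{6 \left(-1 - 3\right)}{5 \left(6 + 3\right)}\right) \left(-1240\right) = \left(44 + 98 \left(\frac{6 \left(-1 - 3\right)}{5 \cdot 9}\right)^{2} + 164 \frac{6 \left(-1 - 3\right)}{5 \cdot 9}\right) \left(-1240\right) = \left(44 + 98 \left(\frac{6}{5} \cdot \frac{1}{9} \left(-4\right)\right)^{2} + 164 \cdot \frac{6}{5} \cdot \frac{1}{9} \left(-4\right)\right) \left(-1240\right) = \left(44 + 98 \left(- \frac{8}{15}\right)^{2} + 164 \left(- \frac{8}{15}\right)\right) \left(-1240\right) = \left(44 + 98 \cdot \frac{64}{225} - \frac{1312}{15}\right) \left(-1240\right) = \left(44 + \frac{6272}{225} - \frac{1312}{15}\right) \left(-1240\right) = \left(- \frac{3508}{225}\right) \left(-1240\right) = \frac{869984}{45}$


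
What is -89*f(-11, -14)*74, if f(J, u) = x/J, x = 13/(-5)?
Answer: -85618/55 ≈ -1556.7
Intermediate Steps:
x = -13/5 (x = 13*(-⅕) = -13/5 ≈ -2.6000)
f(J, u) = -13/(5*J)
-89*f(-11, -14)*74 = -(-1157)/(5*(-11))*74 = -(-1157)*(-1)/(5*11)*74 = -89*13/55*74 = -1157/55*74 = -85618/55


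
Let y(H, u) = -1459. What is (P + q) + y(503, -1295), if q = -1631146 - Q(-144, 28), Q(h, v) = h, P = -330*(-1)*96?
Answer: -1600781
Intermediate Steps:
P = 31680 (P = -22*(-15)*96 = 330*96 = 31680)
q = -1631002 (q = -1631146 - 1*(-144) = -1631146 + 144 = -1631002)
(P + q) + y(503, -1295) = (31680 - 1631002) - 1459 = -1599322 - 1459 = -1600781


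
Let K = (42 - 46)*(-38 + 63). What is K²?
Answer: 10000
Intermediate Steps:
K = -100 (K = -4*25 = -100)
K² = (-100)² = 10000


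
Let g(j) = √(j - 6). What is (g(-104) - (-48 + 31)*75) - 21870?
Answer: -20595 + I*√110 ≈ -20595.0 + 10.488*I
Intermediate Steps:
g(j) = √(-6 + j)
(g(-104) - (-48 + 31)*75) - 21870 = (√(-6 - 104) - (-48 + 31)*75) - 21870 = (√(-110) - (-17)*75) - 21870 = (I*√110 - 1*(-1275)) - 21870 = (I*√110 + 1275) - 21870 = (1275 + I*√110) - 21870 = -20595 + I*√110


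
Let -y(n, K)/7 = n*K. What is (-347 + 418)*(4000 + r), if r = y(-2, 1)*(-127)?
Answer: 157762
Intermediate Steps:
y(n, K) = -7*K*n (y(n, K) = -7*n*K = -7*K*n)
r = -1778 (r = -7*1*(-2)*(-127) = 14*(-127) = -1778)
(-347 + 418)*(4000 + r) = (-347 + 418)*(4000 - 1778) = 71*2222 = 157762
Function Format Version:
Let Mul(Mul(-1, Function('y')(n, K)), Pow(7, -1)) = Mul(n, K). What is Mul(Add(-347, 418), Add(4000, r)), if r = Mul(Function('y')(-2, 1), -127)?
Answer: 157762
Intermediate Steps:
Function('y')(n, K) = Mul(-7, K, n) (Function('y')(n, K) = Mul(-7, Mul(n, K)) = Mul(-7, Mul(K, n)) = Mul(-7, K, n))
r = -1778 (r = Mul(Mul(-7, 1, -2), -127) = Mul(14, -127) = -1778)
Mul(Add(-347, 418), Add(4000, r)) = Mul(Add(-347, 418), Add(4000, -1778)) = Mul(71, 2222) = 157762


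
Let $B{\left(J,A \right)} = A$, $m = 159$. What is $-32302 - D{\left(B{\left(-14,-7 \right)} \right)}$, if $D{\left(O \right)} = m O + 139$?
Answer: $-31328$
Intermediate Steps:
$D{\left(O \right)} = 139 + 159 O$ ($D{\left(O \right)} = 159 O + 139 = 139 + 159 O$)
$-32302 - D{\left(B{\left(-14,-7 \right)} \right)} = -32302 - \left(139 + 159 \left(-7\right)\right) = -32302 - \left(139 - 1113\right) = -32302 - -974 = -32302 + 974 = -31328$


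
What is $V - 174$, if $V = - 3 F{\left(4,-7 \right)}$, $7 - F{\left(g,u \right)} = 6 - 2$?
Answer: $-183$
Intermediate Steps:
$F{\left(g,u \right)} = 3$ ($F{\left(g,u \right)} = 7 - \left(6 - 2\right) = 7 - 4 = 3$)
$V = -9$ ($V = \left(-3\right) 3 = -9$)
$V - 174 = -9 - 174 = -183$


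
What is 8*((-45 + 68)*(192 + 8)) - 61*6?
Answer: 36434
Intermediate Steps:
8*((-45 + 68)*(192 + 8)) - 61*6 = 8*(23*200) - 366 = 8*4600 - 366 = 36800 - 366 = 36434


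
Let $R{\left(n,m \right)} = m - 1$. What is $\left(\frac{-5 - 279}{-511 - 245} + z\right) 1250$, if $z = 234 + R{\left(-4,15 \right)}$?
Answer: $\frac{58678750}{189} \approx 3.1047 \cdot 10^{5}$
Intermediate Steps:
$R{\left(n,m \right)} = -1 + m$
$z = 248$ ($z = 234 + \left(-1 + 15\right) = 234 + 14 = 248$)
$\left(\frac{-5 - 279}{-511 - 245} + z\right) 1250 = \left(\frac{-5 - 279}{-511 - 245} + 248\right) 1250 = \left(- \frac{284}{-756} + 248\right) 1250 = \left(\left(-284\right) \left(- \frac{1}{756}\right) + 248\right) 1250 = \left(\frac{71}{189} + 248\right) 1250 = \frac{46943}{189} \cdot 1250 = \frac{58678750}{189}$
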